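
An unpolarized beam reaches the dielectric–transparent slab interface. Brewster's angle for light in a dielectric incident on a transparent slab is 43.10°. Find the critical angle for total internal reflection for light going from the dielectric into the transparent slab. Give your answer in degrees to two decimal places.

θ_c ≈ 69.36°

n₂/n₁ = tan 43.10° = 0.9358; the critical angle satisfies sin θ_c = n₂/n₁.
θ_c = arcsin(0.9358) = 69.36°.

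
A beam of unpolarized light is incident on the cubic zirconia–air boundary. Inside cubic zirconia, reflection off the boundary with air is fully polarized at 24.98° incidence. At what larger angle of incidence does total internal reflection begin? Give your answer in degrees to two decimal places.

θ_c ≈ 27.77°

tan θ_B = n₂/n₁ = tan 24.98° = 0.4659.
Total internal reflection: sin θ_c = n₂/n₁ = 0.4659.
θ_c = arcsin(0.4659) = 27.77°.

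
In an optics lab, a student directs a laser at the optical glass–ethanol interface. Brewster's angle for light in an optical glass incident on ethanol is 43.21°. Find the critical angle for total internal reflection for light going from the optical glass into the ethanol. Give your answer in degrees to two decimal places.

θ_c ≈ 69.95°

tan θ_B = n₂/n₁ = tan 43.21° = 0.9394.
Total internal reflection: sin θ_c = n₂/n₁ = 0.9394.
θ_c = arcsin(0.9394) = 69.95°.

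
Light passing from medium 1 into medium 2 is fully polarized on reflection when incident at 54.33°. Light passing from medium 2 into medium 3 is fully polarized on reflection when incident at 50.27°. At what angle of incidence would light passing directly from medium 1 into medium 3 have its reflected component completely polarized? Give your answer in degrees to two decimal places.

θ_B ≈ 59.18°

Each Brewster angle gives a ratio: n₂/n₁ = tan 54.33° = 1.3932, n₃/n₂ = tan 50.27° = 1.2032.
n₃/n₁ = 1.6763. Then tan θ_B(1→3) = n₃/n₁, so θ_B(1→3) = arctan(1.6763) = 59.18°.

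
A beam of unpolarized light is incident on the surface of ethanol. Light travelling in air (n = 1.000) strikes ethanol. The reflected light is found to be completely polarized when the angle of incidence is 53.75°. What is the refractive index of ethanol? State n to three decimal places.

Brewster's law: tan θ_B = n₂/n₁ (light incident in air, refracted into ethanol).
n₂ = n₁ tan θ_B = 1.000 × tan 53.75° = 1.364.

n ≈ 1.364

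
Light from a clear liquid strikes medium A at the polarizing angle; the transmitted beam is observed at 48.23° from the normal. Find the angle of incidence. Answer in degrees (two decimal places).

At Brewster's angle the reflected and refracted rays are perpendicular, so θ_B + θ_t = 90°.
θ_B = 90° − 48.23° = 41.77°.

θ_B ≈ 41.77°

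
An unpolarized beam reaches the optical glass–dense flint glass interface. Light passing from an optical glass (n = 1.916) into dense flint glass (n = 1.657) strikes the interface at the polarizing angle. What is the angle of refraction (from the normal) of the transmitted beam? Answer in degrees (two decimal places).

θ_t ≈ 49.15°

θ_B = arctan(n₂/n₁) = arctan(1.657/1.916) = 40.85°.
At Brewster's angle the reflected and refracted rays are perpendicular, so θ_t = 90° − θ_B = 90° − 40.85° = 49.15°.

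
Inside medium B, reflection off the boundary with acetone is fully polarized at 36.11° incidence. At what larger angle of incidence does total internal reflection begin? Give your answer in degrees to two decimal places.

From Brewster, n₂/n₁ = tan θ_B = tan 36.11° = 0.7295.
Then sin θ_c = n₂/n₁ = 0.7295, so θ_c = arcsin 0.7295 = 46.84°.

θ_c ≈ 46.84°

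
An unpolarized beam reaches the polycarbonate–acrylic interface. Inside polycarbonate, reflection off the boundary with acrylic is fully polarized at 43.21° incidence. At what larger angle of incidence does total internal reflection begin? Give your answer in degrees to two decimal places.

n₂/n₁ = tan 43.21° = 0.9394; the critical angle satisfies sin θ_c = n₂/n₁.
θ_c = arcsin(0.9394) = 69.95°.

θ_c ≈ 69.95°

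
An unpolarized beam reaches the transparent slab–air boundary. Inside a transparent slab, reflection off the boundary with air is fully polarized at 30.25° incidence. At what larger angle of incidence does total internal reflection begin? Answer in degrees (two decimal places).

θ_c ≈ 35.67°

From Brewster, n₂/n₁ = tan θ_B = tan 30.25° = 0.5832.
Then sin θ_c = n₂/n₁ = 0.5832, so θ_c = arcsin 0.5832 = 35.67°.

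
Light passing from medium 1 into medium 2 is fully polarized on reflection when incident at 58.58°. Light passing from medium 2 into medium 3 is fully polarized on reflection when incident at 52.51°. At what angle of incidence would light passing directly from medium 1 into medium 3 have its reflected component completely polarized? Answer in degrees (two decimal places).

Each Brewster angle gives a ratio: n₂/n₁ = tan 58.58° = 1.6370, n₃/n₂ = tan 52.51° = 1.3037.
Multiplying, n₃/n₁ = 1.6370 × 1.3037 = 2.1341, and θ_B(1→3) = arctan 2.1341 = 64.89°.

θ_B ≈ 64.89°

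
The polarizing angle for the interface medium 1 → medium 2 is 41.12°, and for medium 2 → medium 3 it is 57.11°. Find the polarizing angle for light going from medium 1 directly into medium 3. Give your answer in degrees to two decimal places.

θ_B ≈ 53.47°

n₂/n₁ = tan 41.12° = 0.8730 and n₃/n₂ = tan 57.11° = 1.5464.
So n₃/n₁ = (n₂/n₁)(n₃/n₂) = 0.8730 × 1.5464 = 1.3499.
θ_B(1→3) = arctan(1.3499) = 53.47°.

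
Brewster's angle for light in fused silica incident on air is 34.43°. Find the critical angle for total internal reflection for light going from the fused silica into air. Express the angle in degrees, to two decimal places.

From Brewster, n₂/n₁ = tan θ_B = tan 34.43° = 0.6855.
Then sin θ_c = n₂/n₁ = 0.6855, so θ_c = arcsin 0.6855 = 43.27°.

θ_c ≈ 43.27°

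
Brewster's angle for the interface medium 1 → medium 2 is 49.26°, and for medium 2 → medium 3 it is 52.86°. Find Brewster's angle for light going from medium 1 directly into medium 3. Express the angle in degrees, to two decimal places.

tan θ_B(1→2) = n₂/n₁ = tan 49.26° = 1.1610.
tan θ_B(2→3) = n₃/n₂ = tan 52.86° = 1.3203.
Multiplying, n₃/n₁ = 1.1610 × 1.3203 = 1.5328, and θ_B(1→3) = arctan 1.5328 = 56.88°.

θ_B ≈ 56.88°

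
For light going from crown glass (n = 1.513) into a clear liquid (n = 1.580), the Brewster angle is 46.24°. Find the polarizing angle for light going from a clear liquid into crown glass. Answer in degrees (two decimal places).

θ_B' ≈ 43.76°

tan θ_B' = n₁/n₂ = 1/tan θ_B, so θ_B' = 90° − θ_B.
θ_B' = 90° − 46.24° = 43.76°.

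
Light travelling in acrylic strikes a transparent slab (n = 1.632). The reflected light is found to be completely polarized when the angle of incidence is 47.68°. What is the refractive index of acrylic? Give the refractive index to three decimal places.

n ≈ 1.486

Full polarization of the reflected beam means tan θ_B = n₂/n₁, where n₁ is the incident medium (acrylic).
n₁ = n₂ / tan θ_B = 1.632 / tan 47.68° = 1.486.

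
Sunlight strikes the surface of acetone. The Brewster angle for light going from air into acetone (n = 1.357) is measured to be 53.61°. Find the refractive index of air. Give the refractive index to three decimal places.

At the Brewster angle, tan θ_B = n₂/n₁ with n₁ on the incident side (air) and n₂ on the transmitted side (acetone).
n₁ = n₂ / tan θ_B = 1.357 / tan 53.61° = 1.000.

n ≈ 1.000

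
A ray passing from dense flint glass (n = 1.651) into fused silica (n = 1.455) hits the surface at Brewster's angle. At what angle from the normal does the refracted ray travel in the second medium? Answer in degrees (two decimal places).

θ_t ≈ 48.61°

First find Brewster's angle: tan θ_B = 1.455/1.651 = 0.8813, giving θ_B = 41.39°.
The refracted ray is perpendicular to the reflected ray, so θ_t = 90° − θ_B = 48.61°.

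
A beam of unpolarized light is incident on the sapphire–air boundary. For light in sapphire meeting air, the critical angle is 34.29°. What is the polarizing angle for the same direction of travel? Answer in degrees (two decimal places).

sin θ_c = n₂/n₁, so n₂/n₁ = sin 34.29° = 0.5634.
Brewster: tan θ_B = n₂/n₁ = 0.5634.
θ_B = arctan(0.5634) = 29.40°.

θ_B ≈ 29.40°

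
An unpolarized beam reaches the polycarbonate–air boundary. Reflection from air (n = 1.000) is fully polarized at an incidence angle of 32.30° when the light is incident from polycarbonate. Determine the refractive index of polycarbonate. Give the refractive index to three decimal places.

n ≈ 1.582

Full polarization of the reflected beam means tan θ_B = n₂/n₁, where n₁ is the incident medium (polycarbonate).
n₁ = n₂ / tan θ_B = 1.000 / tan 32.30° = 1.582.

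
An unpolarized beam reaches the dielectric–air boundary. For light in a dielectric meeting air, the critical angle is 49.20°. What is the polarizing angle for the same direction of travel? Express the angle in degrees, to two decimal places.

At the critical angle sin θ_c = n₂/n₁, giving n₂/n₁ = sin 49.20° = 0.7570.
Then tan θ_B = n₂/n₁ = 0.7570, so θ_B = arctan 0.7570 = 37.13°.

θ_B ≈ 37.13°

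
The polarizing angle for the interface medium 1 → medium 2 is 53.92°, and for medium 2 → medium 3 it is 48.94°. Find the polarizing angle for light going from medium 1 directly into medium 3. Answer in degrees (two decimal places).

θ_B ≈ 57.59°

n₂/n₁ = tan 53.92° = 1.3723 and n₃/n₂ = tan 48.94° = 1.1479.
n₃/n₁ = 1.5754. Then tan θ_B(1→3) = n₃/n₁, so θ_B(1→3) = arctan(1.5754) = 57.59°.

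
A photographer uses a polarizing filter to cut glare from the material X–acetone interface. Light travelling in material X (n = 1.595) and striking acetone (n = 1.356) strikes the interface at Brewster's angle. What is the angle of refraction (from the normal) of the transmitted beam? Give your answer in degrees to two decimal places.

θ_B = arctan(n₂/n₁) = arctan(1.356/1.595) = 40.37°.
Since θ_B + θ_t = 90° at Brewster incidence, θ_t = 90° − 40.37° = 49.63°.

θ_t ≈ 49.63°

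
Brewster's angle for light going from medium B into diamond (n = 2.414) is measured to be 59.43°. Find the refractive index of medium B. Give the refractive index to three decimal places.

n ≈ 1.426

Full polarization of the reflected beam means tan θ_B = n₂/n₁, where n₁ is the incident medium (medium B).
n₁ = n₂ / tan θ_B = 2.414 / tan 59.43° = 1.426.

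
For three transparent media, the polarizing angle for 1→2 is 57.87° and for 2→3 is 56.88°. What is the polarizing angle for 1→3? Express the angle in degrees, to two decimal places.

θ_B ≈ 67.72°

tan θ_B(1→2) = n₂/n₁ = tan 57.87° = 1.5923.
tan θ_B(2→3) = n₃/n₂ = tan 56.88° = 1.5328.
Multiplying, n₃/n₁ = 1.5923 × 1.5328 = 2.4407, and θ_B(1→3) = arctan 2.4407 = 67.72°.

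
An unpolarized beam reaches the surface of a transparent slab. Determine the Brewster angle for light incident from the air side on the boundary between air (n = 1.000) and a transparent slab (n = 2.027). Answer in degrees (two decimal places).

tan θ_B = n₂/n₁ = 2.027/1.000 = 2.0270.
θ_B = arctan(2.0270) = 63.74°.

θ_B ≈ 63.74°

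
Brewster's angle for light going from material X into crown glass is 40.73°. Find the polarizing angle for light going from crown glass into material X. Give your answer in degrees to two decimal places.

θ_B' ≈ 49.27°

The two Brewster angles are complementary: θ_B' = 90° − θ_B = 90° − 40.73° = 49.27°.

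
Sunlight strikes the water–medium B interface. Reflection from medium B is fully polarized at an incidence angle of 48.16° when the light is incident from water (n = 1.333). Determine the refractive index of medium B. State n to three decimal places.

n ≈ 1.489

Brewster's law: tan θ_B = n₂/n₁ (light incident in water, refracted into medium B).
n₂ = n₁ tan θ_B = 1.333 × tan 48.16° = 1.489.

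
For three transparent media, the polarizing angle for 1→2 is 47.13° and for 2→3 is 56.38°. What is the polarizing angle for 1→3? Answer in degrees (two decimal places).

Each Brewster angle gives a ratio: n₂/n₁ = tan 47.13° = 1.0773, n₃/n₂ = tan 56.38° = 1.5040.
Multiplying, n₃/n₁ = 1.0773 × 1.5040 = 1.6202, and θ_B(1→3) = arctan 1.6202 = 58.32°.

θ_B ≈ 58.32°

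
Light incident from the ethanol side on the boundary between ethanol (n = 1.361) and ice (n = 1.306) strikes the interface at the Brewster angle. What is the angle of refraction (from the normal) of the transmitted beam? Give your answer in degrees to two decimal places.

First find Brewster's angle: tan θ_B = 1.306/1.361 = 0.9596, giving θ_B = 43.82°.
The refracted ray is perpendicular to the reflected ray, so θ_t = 90° − θ_B = 46.18°.

θ_t ≈ 46.18°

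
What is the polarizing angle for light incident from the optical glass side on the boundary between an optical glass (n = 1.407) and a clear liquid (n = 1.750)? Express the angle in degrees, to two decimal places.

θ_B ≈ 51.20°

Brewster's condition: tan θ_B = n₂/n₁ = 1.750/1.407 = 1.2438.
So θ_B = arctan 1.2438 = 51.20°.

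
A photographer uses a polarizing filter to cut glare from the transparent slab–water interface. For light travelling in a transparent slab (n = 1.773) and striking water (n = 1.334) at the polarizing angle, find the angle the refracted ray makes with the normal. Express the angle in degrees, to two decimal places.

θ_t ≈ 53.04°

θ_B = arctan(n₂/n₁) = arctan(1.334/1.773) = 36.96°.
At Brewster's angle the reflected and refracted rays are perpendicular, so θ_t = 90° − θ_B = 90° − 36.96° = 53.04°.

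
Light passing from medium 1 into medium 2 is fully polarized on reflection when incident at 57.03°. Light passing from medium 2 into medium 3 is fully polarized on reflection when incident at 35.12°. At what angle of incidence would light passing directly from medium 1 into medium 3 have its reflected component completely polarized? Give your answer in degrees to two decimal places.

θ_B ≈ 47.32°

tan θ_B(1→2) = n₂/n₁ = tan 57.03° = 1.5416.
tan θ_B(2→3) = n₃/n₂ = tan 35.12° = 0.7033.
n₃/n₁ = 1.0843. Then tan θ_B(1→3) = n₃/n₁, so θ_B(1→3) = arctan(1.0843) = 47.32°.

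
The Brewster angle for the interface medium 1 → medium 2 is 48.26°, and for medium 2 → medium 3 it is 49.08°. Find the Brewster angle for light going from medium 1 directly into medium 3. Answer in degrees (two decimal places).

tan θ_B(1→2) = n₂/n₁ = tan 48.26° = 1.1208.
tan θ_B(2→3) = n₃/n₂ = tan 49.08° = 1.1536.
So n₃/n₁ = (n₂/n₁)(n₃/n₂) = 1.1208 × 1.1536 = 1.2930.
θ_B(1→3) = arctan(1.2930) = 52.28°.

θ_B ≈ 52.28°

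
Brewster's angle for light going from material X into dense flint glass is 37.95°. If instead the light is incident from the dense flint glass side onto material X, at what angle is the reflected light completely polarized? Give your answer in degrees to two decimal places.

tan θ_B' = n₁/n₂ = 1/tan θ_B, so θ_B' = 90° − θ_B.
θ_B' = 90° − 37.95° = 52.05°.

θ_B' ≈ 52.05°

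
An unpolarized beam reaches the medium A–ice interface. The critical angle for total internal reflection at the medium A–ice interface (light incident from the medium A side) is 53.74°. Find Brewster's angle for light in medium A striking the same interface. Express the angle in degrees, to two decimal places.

n₂/n₁ = sin θ_c = sin 53.74° = 0.8063.
tan θ_B equals the same ratio, so θ_B = arctan(0.8063) = 38.88°.

θ_B ≈ 38.88°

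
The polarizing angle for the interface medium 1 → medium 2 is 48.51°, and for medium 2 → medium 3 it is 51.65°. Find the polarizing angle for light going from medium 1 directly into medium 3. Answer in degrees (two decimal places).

Each Brewster angle gives a ratio: n₂/n₁ = tan 48.51° = 1.1307, n₃/n₂ = tan 51.65° = 1.2640.
Multiplying, n₃/n₁ = 1.1307 × 1.2640 = 1.4291, and θ_B(1→3) = arctan 1.4291 = 55.02°.

θ_B ≈ 55.02°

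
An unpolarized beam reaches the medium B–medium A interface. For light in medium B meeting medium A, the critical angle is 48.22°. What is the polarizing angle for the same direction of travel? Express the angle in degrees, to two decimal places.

θ_B ≈ 36.71°

sin θ_c = n₂/n₁, so n₂/n₁ = sin 48.22° = 0.7457.
Brewster: tan θ_B = n₂/n₁ = 0.7457.
θ_B = arctan(0.7457) = 36.71°.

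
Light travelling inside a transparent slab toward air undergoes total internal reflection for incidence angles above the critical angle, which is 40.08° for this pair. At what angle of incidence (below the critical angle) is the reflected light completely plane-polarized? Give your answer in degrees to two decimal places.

sin θ_c = n₂/n₁, so n₂/n₁ = sin 40.08° = 0.6439.
Brewster: tan θ_B = n₂/n₁ = 0.6439.
θ_B = arctan(0.6439) = 32.78°.

θ_B ≈ 32.78°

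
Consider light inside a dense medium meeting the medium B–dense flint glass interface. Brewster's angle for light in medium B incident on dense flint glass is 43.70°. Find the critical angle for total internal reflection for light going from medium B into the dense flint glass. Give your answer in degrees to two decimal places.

n₂/n₁ = tan 43.70° = 0.9556; the critical angle satisfies sin θ_c = n₂/n₁.
θ_c = arcsin(0.9556) = 72.87°.

θ_c ≈ 72.87°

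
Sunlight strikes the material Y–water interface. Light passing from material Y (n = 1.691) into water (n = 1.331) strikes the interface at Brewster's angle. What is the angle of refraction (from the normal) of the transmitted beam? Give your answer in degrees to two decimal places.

θ_t ≈ 51.79°

θ_B = arctan(n₂/n₁) = arctan(1.331/1.691) = 38.21°.
At Brewster's angle the reflected and refracted rays are perpendicular, so θ_t = 90° − θ_B = 90° − 38.21° = 51.79°.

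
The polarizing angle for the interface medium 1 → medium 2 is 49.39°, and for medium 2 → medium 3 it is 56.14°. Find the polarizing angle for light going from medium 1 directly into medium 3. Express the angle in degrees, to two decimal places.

Each Brewster angle gives a ratio: n₂/n₁ = tan 49.39° = 1.1663, n₃/n₂ = tan 56.14° = 1.4904.
n₃/n₁ = 1.7383. Then tan θ_B(1→3) = n₃/n₁, so θ_B(1→3) = arctan(1.7383) = 60.09°.

θ_B ≈ 60.09°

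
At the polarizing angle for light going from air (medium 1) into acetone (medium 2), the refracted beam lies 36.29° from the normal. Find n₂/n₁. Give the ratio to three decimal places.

θ_B + θ_t = 90°, so θ_B = 90° − 36.29° = 53.71°.
tan θ_B = n₂/n₁, so n₂/n₁ = tan 53.71° = 1.362.

n₂/n₁ ≈ 1.362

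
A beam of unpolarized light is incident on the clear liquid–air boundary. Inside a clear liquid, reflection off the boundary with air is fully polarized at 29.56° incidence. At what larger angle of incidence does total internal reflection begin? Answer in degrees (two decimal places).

θ_c ≈ 34.55°

tan θ_B = n₂/n₁ = tan 29.56° = 0.5672.
Total internal reflection: sin θ_c = n₂/n₁ = 0.5672.
θ_c = arcsin(0.5672) = 34.55°.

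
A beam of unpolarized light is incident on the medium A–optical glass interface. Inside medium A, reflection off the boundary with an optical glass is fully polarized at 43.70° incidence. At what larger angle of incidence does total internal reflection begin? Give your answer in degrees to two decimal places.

n₂/n₁ = tan 43.70° = 0.9556; the critical angle satisfies sin θ_c = n₂/n₁.
θ_c = arcsin(0.9556) = 72.87°.

θ_c ≈ 72.87°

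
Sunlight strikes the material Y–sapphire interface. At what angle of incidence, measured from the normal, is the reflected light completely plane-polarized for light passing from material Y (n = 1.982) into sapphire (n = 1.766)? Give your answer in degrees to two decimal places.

θ_B ≈ 41.70°

Brewster's condition: tan θ_B = n₂/n₁ = 1.766/1.982 = 0.8910.
θ_B = arctan(0.8910) = 41.70°.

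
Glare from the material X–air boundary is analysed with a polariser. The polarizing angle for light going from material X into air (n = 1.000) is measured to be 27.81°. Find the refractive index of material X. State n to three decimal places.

n ≈ 1.896

Full polarization of the reflected beam means tan θ_B = n₂/n₁, where n₁ is the incident medium (material X).
n₁ = n₂ / tan θ_B = 1.000 / tan 27.81° = 1.896.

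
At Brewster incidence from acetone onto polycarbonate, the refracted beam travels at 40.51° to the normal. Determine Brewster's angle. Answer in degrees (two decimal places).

θ_B ≈ 49.49°

At Brewster's angle the reflected and refracted rays are perpendicular, so θ_B + θ_t = 90°.
So θ_B = 90° − θ_t = 90° − 40.51° = 49.49°.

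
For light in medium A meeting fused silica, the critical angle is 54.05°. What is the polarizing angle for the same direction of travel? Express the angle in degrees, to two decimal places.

At the critical angle sin θ_c = n₂/n₁, giving n₂/n₁ = sin 54.05° = 0.8095.
Then tan θ_B = n₂/n₁ = 0.8095, so θ_B = arctan 0.8095 = 38.99°.

θ_B ≈ 38.99°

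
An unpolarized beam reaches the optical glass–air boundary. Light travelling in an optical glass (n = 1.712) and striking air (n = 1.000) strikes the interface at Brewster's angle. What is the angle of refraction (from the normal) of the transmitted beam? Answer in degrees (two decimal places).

First find Brewster's angle: tan θ_B = 1.000/1.712 = 0.5841, giving θ_B = 30.29°.
Since θ_B + θ_t = 90° at Brewster incidence, θ_t = 90° − 30.29° = 59.71°.

θ_t ≈ 59.71°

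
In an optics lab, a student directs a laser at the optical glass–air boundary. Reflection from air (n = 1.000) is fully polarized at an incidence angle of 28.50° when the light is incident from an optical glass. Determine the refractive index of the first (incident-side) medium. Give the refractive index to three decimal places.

n ≈ 1.842

Brewster's law: tan θ_B = n₂/n₁ (light incident in an optical glass, refracted into air).
n₁ = n₂ / tan θ_B = 1.000 / tan 28.50° = 1.842.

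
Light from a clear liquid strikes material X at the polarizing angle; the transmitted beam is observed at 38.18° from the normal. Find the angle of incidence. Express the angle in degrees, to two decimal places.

θ_B ≈ 51.82°

At Brewster's angle the reflected and refracted rays are perpendicular, so θ_B + θ_t = 90°.
So θ_B = 90° − θ_t = 90° − 38.18° = 51.82°.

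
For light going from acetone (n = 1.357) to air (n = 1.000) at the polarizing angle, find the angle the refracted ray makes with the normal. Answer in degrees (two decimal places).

θ_t ≈ 53.61°

θ_B = arctan(n₂/n₁) = arctan(1.000/1.357) = 36.39°.
At Brewster's angle the reflected and refracted rays are perpendicular, so θ_t = 90° − θ_B = 90° − 36.39° = 53.61°.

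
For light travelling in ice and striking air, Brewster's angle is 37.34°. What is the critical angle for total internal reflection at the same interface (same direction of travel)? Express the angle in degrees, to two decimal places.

tan θ_B = n₂/n₁ = tan 37.34° = 0.7629.
Total internal reflection: sin θ_c = n₂/n₁ = 0.7629.
θ_c = arcsin(0.7629) = 49.72°.

θ_c ≈ 49.72°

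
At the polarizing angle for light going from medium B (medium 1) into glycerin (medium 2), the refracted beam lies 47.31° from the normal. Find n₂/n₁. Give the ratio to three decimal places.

θ_B + θ_t = 90°, so θ_B = 90° − 47.31° = 42.69°.
tan θ_B = n₂/n₁, so n₂/n₁ = tan 42.69° = 0.922.

n₂/n₁ ≈ 0.922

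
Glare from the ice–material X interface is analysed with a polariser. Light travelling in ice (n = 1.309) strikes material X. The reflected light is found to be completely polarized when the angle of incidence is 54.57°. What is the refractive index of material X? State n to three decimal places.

n ≈ 1.840

Full polarization of the reflected beam means tan θ_B = n₂/n₁, where n₁ is the incident medium (ice).
n₂ = n₁ tan θ_B = 1.309 × tan 54.57° = 1.840.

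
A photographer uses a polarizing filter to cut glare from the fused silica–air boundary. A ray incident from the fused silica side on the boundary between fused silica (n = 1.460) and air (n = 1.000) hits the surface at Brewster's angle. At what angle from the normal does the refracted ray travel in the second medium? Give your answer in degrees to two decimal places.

θ_t ≈ 55.59°

First find Brewster's angle: tan θ_B = 1.000/1.460 = 0.6849, giving θ_B = 34.41°.
Since θ_B + θ_t = 90° at Brewster incidence, θ_t = 90° − 34.41° = 55.59°.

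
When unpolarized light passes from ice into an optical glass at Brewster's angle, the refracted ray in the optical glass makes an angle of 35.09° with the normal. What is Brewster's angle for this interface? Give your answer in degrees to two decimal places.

θ_B ≈ 54.91°

Brewster's condition makes the reflected and refracted beams perpendicular: θ_B + θ_t = 90°.
θ_B = 90° − 35.09° = 54.91°.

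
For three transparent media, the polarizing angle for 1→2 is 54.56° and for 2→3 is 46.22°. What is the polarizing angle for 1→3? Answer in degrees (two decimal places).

Each Brewster angle gives a ratio: n₂/n₁ = tan 54.56° = 1.4051, n₃/n₂ = tan 46.22° = 1.0435.
Multiplying, n₃/n₁ = 1.4051 × 1.0435 = 1.4662, and θ_B(1→3) = arctan 1.4662 = 55.70°.

θ_B ≈ 55.70°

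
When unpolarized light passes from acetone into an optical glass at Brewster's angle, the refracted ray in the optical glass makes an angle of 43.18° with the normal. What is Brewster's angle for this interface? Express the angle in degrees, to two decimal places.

Brewster's condition makes the reflected and refracted beams perpendicular: θ_B + θ_t = 90°.
So θ_B = 90° − θ_t = 90° − 43.18° = 46.82°.

θ_B ≈ 46.82°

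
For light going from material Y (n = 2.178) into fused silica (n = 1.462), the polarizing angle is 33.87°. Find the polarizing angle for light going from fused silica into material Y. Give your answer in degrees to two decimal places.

θ_B' ≈ 56.13°

The two Brewster angles are complementary: θ_B' = 90° − θ_B = 90° − 33.87° = 56.13°.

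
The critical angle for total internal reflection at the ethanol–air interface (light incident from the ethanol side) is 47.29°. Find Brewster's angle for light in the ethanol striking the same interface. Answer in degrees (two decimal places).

sin θ_c = n₂/n₁, so n₂/n₁ = sin 47.29° = 0.7348.
Brewster: tan θ_B = n₂/n₁ = 0.7348.
θ_B = arctan(0.7348) = 36.31°.

θ_B ≈ 36.31°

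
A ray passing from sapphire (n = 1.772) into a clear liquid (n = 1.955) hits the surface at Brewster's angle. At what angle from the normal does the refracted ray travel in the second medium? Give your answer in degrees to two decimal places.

θ_t ≈ 42.19°

θ_B = arctan(n₂/n₁) = arctan(1.955/1.772) = 47.81°.
Since θ_B + θ_t = 90° at Brewster incidence, θ_t = 90° − 47.81° = 42.19°.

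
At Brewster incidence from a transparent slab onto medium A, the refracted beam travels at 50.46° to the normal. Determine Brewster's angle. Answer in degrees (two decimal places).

θ_B ≈ 39.54°

Brewster's condition makes the reflected and refracted beams perpendicular: θ_B + θ_t = 90°.
θ_B = 90° − 50.46° = 39.54°.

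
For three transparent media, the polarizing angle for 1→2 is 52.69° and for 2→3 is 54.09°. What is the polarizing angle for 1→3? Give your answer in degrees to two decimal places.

θ_B ≈ 61.11°

n₂/n₁ = tan 52.69° = 1.3122 and n₃/n₂ = tan 54.09° = 1.3809.
So n₃/n₁ = (n₂/n₁)(n₃/n₂) = 1.3122 × 1.3809 = 1.8121.
θ_B(1→3) = arctan(1.8121) = 61.11°.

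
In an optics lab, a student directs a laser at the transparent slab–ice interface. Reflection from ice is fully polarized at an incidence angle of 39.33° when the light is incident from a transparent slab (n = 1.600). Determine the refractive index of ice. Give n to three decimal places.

n ≈ 1.311

Full polarization of the reflected beam means tan θ_B = n₂/n₁, where n₁ is the incident medium (a transparent slab).
n₂ = n₁ tan θ_B = 1.600 × tan 39.33° = 1.311.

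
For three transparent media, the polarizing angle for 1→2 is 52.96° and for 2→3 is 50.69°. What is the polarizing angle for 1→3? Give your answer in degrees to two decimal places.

n₂/n₁ = tan 52.96° = 1.3251 and n₃/n₂ = tan 50.69° = 1.2213.
n₃/n₁ = 1.6184. Then tan θ_B(1→3) = n₃/n₁, so θ_B(1→3) = arctan(1.6184) = 58.29°.

θ_B ≈ 58.29°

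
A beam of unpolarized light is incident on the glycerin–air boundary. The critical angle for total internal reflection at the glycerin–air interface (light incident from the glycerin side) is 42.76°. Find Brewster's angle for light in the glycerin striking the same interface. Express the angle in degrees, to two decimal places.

θ_B ≈ 34.17°

At the critical angle sin θ_c = n₂/n₁, giving n₂/n₁ = sin 42.76° = 0.6789.
Then tan θ_B = n₂/n₁ = 0.6789, so θ_B = arctan 0.6789 = 34.17°.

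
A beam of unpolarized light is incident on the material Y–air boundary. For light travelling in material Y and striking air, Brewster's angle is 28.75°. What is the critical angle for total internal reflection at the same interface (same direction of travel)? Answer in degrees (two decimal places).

θ_c ≈ 33.27°

n₂/n₁ = tan 28.75° = 0.5486; the critical angle satisfies sin θ_c = n₂/n₁.
θ_c = arcsin(0.5486) = 33.27°.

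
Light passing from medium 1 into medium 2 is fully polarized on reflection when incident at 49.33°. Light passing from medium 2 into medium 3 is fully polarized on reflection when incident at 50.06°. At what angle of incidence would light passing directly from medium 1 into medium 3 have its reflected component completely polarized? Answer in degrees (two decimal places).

Each Brewster angle gives a ratio: n₂/n₁ = tan 49.33° = 1.1638, n₃/n₂ = tan 50.06° = 1.1943.
n₃/n₁ = 1.3900. Then tan θ_B(1→3) = n₃/n₁, so θ_B(1→3) = arctan(1.3900) = 54.27°.

θ_B ≈ 54.27°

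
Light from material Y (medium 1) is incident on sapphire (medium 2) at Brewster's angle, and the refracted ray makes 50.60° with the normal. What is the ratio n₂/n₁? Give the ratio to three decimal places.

n₂/n₁ ≈ 0.821

θ_B + θ_t = 90°, so θ_B = 90° − 50.60° = 39.40°.
tan θ_B = n₂/n₁, so n₂/n₁ = tan 39.40° = 0.821.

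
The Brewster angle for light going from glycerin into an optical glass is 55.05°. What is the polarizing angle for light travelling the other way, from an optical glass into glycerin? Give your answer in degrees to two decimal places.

θ_B' ≈ 34.95°

Reversing the direction swaps n₁ and n₂, so tan θ_B' = 1/tan θ_B and θ_B' = 90° − θ_B.
Hence θ_B' = 90° − 55.05° = 34.95°.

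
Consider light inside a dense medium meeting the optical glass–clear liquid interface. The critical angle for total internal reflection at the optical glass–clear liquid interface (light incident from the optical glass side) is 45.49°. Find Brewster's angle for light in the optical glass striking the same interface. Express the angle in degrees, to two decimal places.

sin θ_c = n₂/n₁, so n₂/n₁ = sin 45.49° = 0.7131.
Brewster: tan θ_B = n₂/n₁ = 0.7131.
θ_B = arctan(0.7131) = 35.49°.

θ_B ≈ 35.49°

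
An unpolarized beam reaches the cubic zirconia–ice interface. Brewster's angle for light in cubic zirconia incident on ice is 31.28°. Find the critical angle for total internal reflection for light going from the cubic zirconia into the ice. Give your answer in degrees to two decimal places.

θ_c ≈ 37.41°

From Brewster, n₂/n₁ = tan θ_B = tan 31.28° = 0.6075.
Then sin θ_c = n₂/n₁ = 0.6075, so θ_c = arcsin 0.6075 = 37.41°.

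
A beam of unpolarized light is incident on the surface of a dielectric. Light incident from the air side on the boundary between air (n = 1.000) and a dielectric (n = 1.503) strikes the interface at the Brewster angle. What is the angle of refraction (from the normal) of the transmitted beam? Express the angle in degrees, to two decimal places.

θ_t ≈ 33.64°

First find Brewster's angle: tan θ_B = 1.503/1.000 = 1.5030, giving θ_B = 56.36°.
At Brewster's angle the reflected and refracted rays are perpendicular, so θ_t = 90° − θ_B = 90° − 56.36° = 33.64°.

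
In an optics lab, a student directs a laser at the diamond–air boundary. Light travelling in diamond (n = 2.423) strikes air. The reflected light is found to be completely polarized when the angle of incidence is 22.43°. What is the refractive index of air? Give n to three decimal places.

At the Brewster angle, tan θ_B = n₂/n₁ with n₁ on the incident side (diamond) and n₂ on the transmitted side (air).
n₂ = n₁ tan θ_B = 2.423 × tan 22.43° = 1.000.

n ≈ 1.000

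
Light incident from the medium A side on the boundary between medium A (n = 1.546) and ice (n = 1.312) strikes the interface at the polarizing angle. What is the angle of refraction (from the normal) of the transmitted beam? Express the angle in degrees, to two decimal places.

First find Brewster's angle: tan θ_B = 1.312/1.546 = 0.8486, giving θ_B = 40.32°.
The refracted ray is perpendicular to the reflected ray, so θ_t = 90° − θ_B = 49.68°.

θ_t ≈ 49.68°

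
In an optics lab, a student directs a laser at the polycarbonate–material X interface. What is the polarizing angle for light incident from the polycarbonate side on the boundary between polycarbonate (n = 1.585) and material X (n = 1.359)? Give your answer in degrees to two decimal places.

At Brewster's angle the reflected and refracted rays are perpendicular, which with Snell's law gives tan θ_B = n₂/n₁.
Here n₂/n₁ = 1.359/1.585 = 0.8574, and Brewster's law gives tan θ_B = n₂/n₁. Taking the arctangent, θ_B = 40.61°.

θ_B ≈ 40.61°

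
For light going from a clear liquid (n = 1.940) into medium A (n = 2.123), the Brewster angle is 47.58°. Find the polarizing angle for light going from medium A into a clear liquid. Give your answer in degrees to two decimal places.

θ_B' ≈ 42.42°

Reversing the direction swaps n₁ and n₂, so tan θ_B' = 1/tan θ_B and θ_B' = 90° − θ_B.
Hence θ_B' = 90° − 47.58° = 42.42°.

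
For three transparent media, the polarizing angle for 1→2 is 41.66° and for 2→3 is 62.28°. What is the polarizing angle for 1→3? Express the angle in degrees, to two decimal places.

tan θ_B(1→2) = n₂/n₁ = tan 41.66° = 0.8897.
tan θ_B(2→3) = n₃/n₂ = tan 62.28° = 1.9031.
Multiplying, n₃/n₁ = 0.8897 × 1.9031 = 1.6932, and θ_B(1→3) = arctan 1.6932 = 59.43°.

θ_B ≈ 59.43°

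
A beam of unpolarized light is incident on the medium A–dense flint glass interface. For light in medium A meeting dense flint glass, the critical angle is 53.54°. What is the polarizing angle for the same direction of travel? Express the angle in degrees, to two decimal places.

sin θ_c = n₂/n₁, so n₂/n₁ = sin 53.54° = 0.8043.
Brewster: tan θ_B = n₂/n₁ = 0.8043.
θ_B = arctan(0.8043) = 38.81°.

θ_B ≈ 38.81°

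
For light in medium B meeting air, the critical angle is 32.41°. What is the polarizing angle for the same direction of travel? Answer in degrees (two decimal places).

θ_B ≈ 28.19°

n₂/n₁ = sin θ_c = sin 32.41° = 0.5360.
tan θ_B equals the same ratio, so θ_B = arctan(0.5360) = 28.19°.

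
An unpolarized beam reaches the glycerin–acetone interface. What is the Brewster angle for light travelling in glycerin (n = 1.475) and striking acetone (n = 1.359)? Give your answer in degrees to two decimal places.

The reflected p-component vanishes when tan θ_B = n₂/n₁.
Here n₂/n₁ = 1.359/1.475 = 0.9214, and Brewster's law gives tan θ_B = n₂/n₁.
So θ_B = arctan 0.9214 = 42.66°.

θ_B ≈ 42.66°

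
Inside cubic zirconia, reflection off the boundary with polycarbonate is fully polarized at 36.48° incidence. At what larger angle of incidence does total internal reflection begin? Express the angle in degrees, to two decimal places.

θ_c ≈ 47.68°

tan θ_B = n₂/n₁ = tan 36.48° = 0.7394.
Total internal reflection: sin θ_c = n₂/n₁ = 0.7394.
θ_c = arcsin(0.7394) = 47.68°.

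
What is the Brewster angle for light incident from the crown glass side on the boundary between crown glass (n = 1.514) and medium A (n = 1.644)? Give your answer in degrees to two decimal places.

Brewster's condition: tan θ_B = n₂/n₁ = 1.644/1.514 = 1.0859.
θ_B = arctan(1.0859) = 47.36°.

θ_B ≈ 47.36°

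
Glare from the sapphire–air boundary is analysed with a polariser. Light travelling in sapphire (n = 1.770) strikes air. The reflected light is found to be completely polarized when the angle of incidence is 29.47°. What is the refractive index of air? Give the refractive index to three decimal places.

Brewster's law: tan θ_B = n₂/n₁ (light incident in sapphire, refracted into air).
n₂ = n₁ tan θ_B = 1.770 × tan 29.47° = 1.000.

n ≈ 1.000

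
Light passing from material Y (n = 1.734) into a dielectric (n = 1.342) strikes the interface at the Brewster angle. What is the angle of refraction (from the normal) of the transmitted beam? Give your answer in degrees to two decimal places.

θ_B = arctan(n₂/n₁) = arctan(1.342/1.734) = 37.74°.
The refracted ray is perpendicular to the reflected ray, so θ_t = 90° − θ_B = 52.26°.

θ_t ≈ 52.26°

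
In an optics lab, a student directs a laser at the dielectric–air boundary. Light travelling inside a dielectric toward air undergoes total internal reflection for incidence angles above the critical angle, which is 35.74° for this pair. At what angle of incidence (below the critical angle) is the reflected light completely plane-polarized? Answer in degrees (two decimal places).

n₂/n₁ = sin θ_c = sin 35.74° = 0.5841.
tan θ_B equals the same ratio, so θ_B = arctan(0.5841) = 30.29°.

θ_B ≈ 30.29°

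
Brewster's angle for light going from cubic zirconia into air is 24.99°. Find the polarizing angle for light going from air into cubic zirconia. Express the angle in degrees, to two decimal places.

The two Brewster angles are complementary: θ_B' = 90° − θ_B = 90° − 24.99° = 65.01°.

θ_B' ≈ 65.01°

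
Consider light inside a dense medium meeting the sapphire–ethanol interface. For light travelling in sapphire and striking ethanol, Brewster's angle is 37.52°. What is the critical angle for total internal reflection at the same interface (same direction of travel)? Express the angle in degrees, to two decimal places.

θ_c ≈ 50.16°

From Brewster, n₂/n₁ = tan θ_B = tan 37.52° = 0.7679.
Then sin θ_c = n₂/n₁ = 0.7679, so θ_c = arcsin 0.7679 = 50.16°.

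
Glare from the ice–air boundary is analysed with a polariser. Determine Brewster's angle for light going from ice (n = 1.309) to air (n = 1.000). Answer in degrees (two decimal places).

tan θ_B = n₂/n₁ = 1.000/1.309 = 0.7639.
θ_B = arctan(0.7639) = 37.38°.

θ_B ≈ 37.38°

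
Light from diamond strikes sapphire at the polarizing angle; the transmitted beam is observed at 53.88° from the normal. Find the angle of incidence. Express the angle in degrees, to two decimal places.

Brewster's condition makes the reflected and refracted beams perpendicular: θ_B + θ_t = 90°.
So θ_B = 90° − θ_t = 90° − 53.88° = 36.12°.

θ_B ≈ 36.12°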